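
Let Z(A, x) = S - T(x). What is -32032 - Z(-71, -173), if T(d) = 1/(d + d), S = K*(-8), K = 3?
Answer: -11074769/346 ≈ -32008.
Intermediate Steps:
S = -24 (S = 3*(-8) = -24)
T(d) = 1/(2*d)
Z(A, x) = -24 - 1/(2*x)
-32032 - Z(-71, -173) = -32032 - (-24 - ½/(-173)) = -32032 - (-24 - ½*(-1/173)) = -32032 - (-24 + 1/346) = -32032 - 1*(-8303/346) = -32032 + 8303/346 = -11074769/346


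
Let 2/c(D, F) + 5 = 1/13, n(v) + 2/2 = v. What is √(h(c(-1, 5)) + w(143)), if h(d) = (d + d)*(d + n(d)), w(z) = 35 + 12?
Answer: √12409/16 ≈ 6.9622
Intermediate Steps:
n(v) = -1 + v
w(z) = 47
c(D, F) = -13/32 (c(D, F) = 2/(-5 + 1/13) = 2/(-64/13) = 2*(-13/64) = -13/32)
h(d) = 2*d*(-1 + 2*d) (h(d) = (d + d)*(d + (-1 + d)) = (2*d)*(-1 + 2*d) = 2*d*(-1 + 2*d))
√(h(c(-1, 5)) + w(143)) = √(2*(-13/32)*(-1 + 2*(-13/32)) + 47) = √(2*(-13/32)*(-1 - 13/16) + 47) = √(2*(-13/32)*(-29/16) + 47) = √(377/256 + 47) = √(12409/256) = √12409/16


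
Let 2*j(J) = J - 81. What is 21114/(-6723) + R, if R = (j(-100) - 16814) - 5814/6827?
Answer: -57486269507/3399846 ≈ -16909.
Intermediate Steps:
j(J) = -81/2 + J/2 (j(J) = (J - 81)/2 = (-81 + J)/2 = -81/2 + J/2)
R = -230825671/13654 (R = ((-81/2 + (½)*(-100)) - 16814) - 5814/6827 = ((-81/2 - 50) - 16814) - 5814*1/6827 = (-181/2 - 16814) - 5814/6827 = -33809/2 - 5814/6827 = -230825671/13654 ≈ -16905.)
21114/(-6723) + R = 21114/(-6723) - 230825671/13654 = 21114*(-1/6723) - 230825671/13654 = -782/249 - 230825671/13654 = -57486269507/3399846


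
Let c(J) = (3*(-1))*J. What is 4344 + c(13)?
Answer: 4305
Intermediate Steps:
c(J) = -3*J
4344 + c(13) = 4344 - 3*13 = 4344 - 39 = 4305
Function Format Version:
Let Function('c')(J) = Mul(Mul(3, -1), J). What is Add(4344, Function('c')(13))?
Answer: 4305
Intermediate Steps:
Function('c')(J) = Mul(-3, J)
Add(4344, Function('c')(13)) = Add(4344, Mul(-3, 13)) = Add(4344, -39) = 4305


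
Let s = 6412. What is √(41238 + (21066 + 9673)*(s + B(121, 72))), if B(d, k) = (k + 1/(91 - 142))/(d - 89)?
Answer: √32828173992222/408 ≈ 14043.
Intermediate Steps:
B(d, k) = (-1/51 + k)/(-89 + d) (B(d, k) = (k + 1/(-51))/(-89 + d) = (k - 1/51)/(-89 + d) = (-1/51 + k)/(-89 + d))
√(41238 + (21066 + 9673)*(s + B(121, 72))) = √(41238 + (21066 + 9673)*(6412 + (-1/51 + 72)/(-89 + 121))) = √(41238 + 30739*(6412 + (3671/51)/32)) = √(41238 + 30739*(6412 + (1/32)*(3671/51))) = √(41238 + 30739*(6412 + 3671/1632)) = √(41238 + 30739*(10468055/1632)) = √(41238 + 321777542645/1632) = √(321844843061/1632) = √32828173992222/408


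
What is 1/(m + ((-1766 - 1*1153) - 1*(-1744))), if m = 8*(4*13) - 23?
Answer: -1/782 ≈ -0.0012788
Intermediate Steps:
m = 393 (m = 8*52 - 23 = 416 - 23 = 393)
1/(m + ((-1766 - 1*1153) - 1*(-1744))) = 1/(393 + ((-1766 - 1*1153) - 1*(-1744))) = 1/(393 + ((-1766 - 1153) + 1744)) = 1/(393 + (-2919 + 1744)) = 1/(393 - 1175) = 1/(-782) = -1/782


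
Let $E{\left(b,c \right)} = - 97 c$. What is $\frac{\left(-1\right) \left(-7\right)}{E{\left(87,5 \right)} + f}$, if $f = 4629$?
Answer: $\frac{1}{592} \approx 0.0016892$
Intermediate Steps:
$\frac{\left(-1\right) \left(-7\right)}{E{\left(87,5 \right)} + f} = \frac{\left(-1\right) \left(-7\right)}{\left(-97\right) 5 + 4629} = \frac{1}{-485 + 4629} \cdot 7 = \frac{1}{4144} \cdot 7 = \frac{1}{592}$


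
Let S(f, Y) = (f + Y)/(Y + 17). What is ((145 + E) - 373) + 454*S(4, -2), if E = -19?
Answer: -2797/15 ≈ -186.47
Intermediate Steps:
S(f, Y) = (Y + f)/(17 + Y)
((145 + E) - 373) + 454*S(4, -2) = ((145 - 19) - 373) + 454*((-2 + 4)/(17 - 2)) = (126 - 373) + 454*(2/15) = -247 + 454*((1/15)*2) = -247 + 454*(2/15) = -247 + 908/15 = -2797/15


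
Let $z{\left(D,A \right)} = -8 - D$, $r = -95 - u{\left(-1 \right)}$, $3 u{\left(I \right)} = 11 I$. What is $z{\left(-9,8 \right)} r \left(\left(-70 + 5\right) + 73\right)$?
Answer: $- \frac{2192}{3} \approx -730.67$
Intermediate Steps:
$u{\left(I \right)} = \frac{11 I}{3}$
$r = - \frac{274}{3}$ ($r = -95 - \frac{11}{3} \left(-1\right) = -95 - - \frac{11}{3} = -95 + \frac{11}{3} = - \frac{274}{3} \approx -91.333$)
$z{\left(-9,8 \right)} r \left(\left(-70 + 5\right) + 73\right) = \left(-8 - -9\right) \left(- \frac{274}{3}\right) \left(\left(-70 + 5\right) + 73\right) = \left(-8 + 9\right) \left(- \frac{274}{3}\right) \left(-65 + 73\right) = 1 \left(- \frac{274}{3}\right) 8 = \left(- \frac{274}{3}\right) 8 = - \frac{2192}{3}$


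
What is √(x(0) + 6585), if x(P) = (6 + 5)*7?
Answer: √6662 ≈ 81.621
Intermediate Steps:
x(P) = 77 (x(P) = 11*7 = 77)
√(x(0) + 6585) = √(77 + 6585) = √6662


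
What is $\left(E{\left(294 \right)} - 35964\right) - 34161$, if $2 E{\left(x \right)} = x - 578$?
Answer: $-70267$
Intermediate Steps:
$E{\left(x \right)} = -289 + \frac{x}{2}$ ($E{\left(x \right)} = \frac{x - 578}{2} = \frac{-578 + x}{2} = -289 + \frac{x}{2}$)
$\left(E{\left(294 \right)} - 35964\right) - 34161 = \left(\left(-289 + \frac{1}{2} \cdot 294\right) - 35964\right) - 34161 = \left(\left(-289 + 147\right) - 35964\right) - 34161 = \left(-142 - 35964\right) - 34161 = -36106 - 34161 = -70267$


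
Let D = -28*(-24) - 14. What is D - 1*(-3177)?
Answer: 3835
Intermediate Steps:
D = 658 (D = 672 - 14 = 658)
D - 1*(-3177) = 658 - 1*(-3177) = 658 + 3177 = 3835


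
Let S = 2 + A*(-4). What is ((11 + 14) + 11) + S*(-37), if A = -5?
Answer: -778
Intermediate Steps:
S = 22 (S = 2 - 5*(-4) = 2 + 20 = 22)
((11 + 14) + 11) + S*(-37) = ((11 + 14) + 11) + 22*(-37) = (25 + 11) - 814 = 36 - 814 = -778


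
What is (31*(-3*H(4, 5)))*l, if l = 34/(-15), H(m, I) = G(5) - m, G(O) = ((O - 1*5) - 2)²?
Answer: 0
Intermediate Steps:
G(O) = (-7 + O)² (G(O) = ((O - 5) - 2)² = ((-5 + O) - 2)² = (-7 + O)²)
H(m, I) = 4 - m (H(m, I) = (-7 + 5)² - m = (-2)² - m = 4 - m)
l = -34/15 (l = 34*(-1/15) = -34/15 ≈ -2.2667)
(31*(-3*H(4, 5)))*l = (31*(-3*(4 - 1*4)))*(-34/15) = (31*(-3*(4 - 4)))*(-34/15) = (31*(-3*0))*(-34/15) = (31*0)*(-34/15) = 0*(-34/15) = 0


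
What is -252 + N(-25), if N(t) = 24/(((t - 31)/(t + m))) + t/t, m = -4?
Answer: -1670/7 ≈ -238.57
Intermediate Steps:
N(t) = 1 + 24*(-4 + t)/(-31 + t) (N(t) = 24/(((t - 31)/(t - 4))) + t/t = 24/(((-31 + t)/(-4 + t))) + 1 = 24*((-4 + t)/(-31 + t)) + 1 = 24*(-4 + t)/(-31 + t) + 1 = 1 + 24*(-4 + t)/(-31 + t))
-252 + N(-25) = -252 + (-127 + 25*(-25))/(-31 - 25) = -252 + (-127 - 625)/(-56) = -252 - 1/56*(-752) = -252 + 94/7 = -1670/7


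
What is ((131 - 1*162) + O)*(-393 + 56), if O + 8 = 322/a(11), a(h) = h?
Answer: 36059/11 ≈ 3278.1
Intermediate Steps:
O = 234/11 (O = -8 + 322/11 = 234/11 ≈ 21.273)
((131 - 1*162) + O)*(-393 + 56) = ((131 - 1*162) + 234/11)*(-393 + 56) = ((131 - 162) + 234/11)*(-337) = (-31 + 234/11)*(-337) = -107/11*(-337) = 36059/11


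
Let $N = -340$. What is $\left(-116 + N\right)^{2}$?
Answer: $207936$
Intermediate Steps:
$\left(-116 + N\right)^{2} = \left(-116 - 340\right)^{2} = \left(-456\right)^{2} = 207936$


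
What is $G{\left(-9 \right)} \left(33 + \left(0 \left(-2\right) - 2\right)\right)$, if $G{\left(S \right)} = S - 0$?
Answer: $-279$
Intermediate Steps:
$G{\left(S \right)} = S$ ($G{\left(S \right)} = S + 0 = S$)
$G{\left(-9 \right)} \left(33 + \left(0 \left(-2\right) - 2\right)\right) = - 9 \left(33 + \left(0 \left(-2\right) - 2\right)\right) = - 9 \left(33 + \left(0 - 2\right)\right) = - 9 \left(33 - 2\right) = \left(-9\right) 31 = -279$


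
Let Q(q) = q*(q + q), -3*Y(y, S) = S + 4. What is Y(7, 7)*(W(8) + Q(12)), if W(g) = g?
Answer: -3256/3 ≈ -1085.3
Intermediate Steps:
Y(y, S) = -4/3 - S/3 (Y(y, S) = -(S + 4)/3 = -(4 + S)/3 = -4/3 - S/3)
Q(q) = 2*q**2 (Q(q) = q*(2*q) = 2*q**2)
Y(7, 7)*(W(8) + Q(12)) = (-4/3 - 1/3*7)*(8 + 2*12**2) = (-4/3 - 7/3)*(8 + 2*144) = -11*(8 + 288)/3 = -11/3*296 = -3256/3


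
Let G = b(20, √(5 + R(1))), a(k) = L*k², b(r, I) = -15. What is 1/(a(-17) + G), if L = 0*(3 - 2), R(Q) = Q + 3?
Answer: -1/15 ≈ -0.066667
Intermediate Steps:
R(Q) = 3 + Q
L = 0 (L = 0*1 = 0)
a(k) = 0 (a(k) = 0*k² = 0)
G = -15
1/(a(-17) + G) = 1/(0 - 15) = 1/(-15) = -1/15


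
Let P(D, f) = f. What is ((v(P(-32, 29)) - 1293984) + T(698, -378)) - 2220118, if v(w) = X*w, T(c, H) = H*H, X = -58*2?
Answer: -3374582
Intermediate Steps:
X = -116
T(c, H) = H²
v(w) = -116*w
((v(P(-32, 29)) - 1293984) + T(698, -378)) - 2220118 = ((-116*29 - 1293984) + (-378)²) - 2220118 = ((-3364 - 1293984) + 142884) - 2220118 = (-1297348 + 142884) - 2220118 = -1154464 - 2220118 = -3374582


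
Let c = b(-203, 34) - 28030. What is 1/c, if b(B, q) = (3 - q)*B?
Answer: -1/21737 ≈ -4.6004e-5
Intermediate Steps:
b(B, q) = B*(3 - q)
c = -21737 (c = -203*(3 - 1*34) - 28030 = -203*(3 - 34) - 28030 = -203*(-31) - 28030 = 6293 - 28030 = -21737)
1/c = 1/(-21737) = -1/21737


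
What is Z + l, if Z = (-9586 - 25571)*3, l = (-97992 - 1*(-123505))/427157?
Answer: -45052650434/427157 ≈ -1.0547e+5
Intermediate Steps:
l = 25513/427157 (l = (-97992 + 123505)*(1/427157) = 25513*(1/427157) = 25513/427157 ≈ 0.059727)
Z = -105471 (Z = -35157*3 = -105471)
Z + l = -105471 + 25513/427157 = -45052650434/427157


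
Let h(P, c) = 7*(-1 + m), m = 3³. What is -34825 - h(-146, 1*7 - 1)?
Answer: -35007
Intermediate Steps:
m = 27
h(P, c) = 182 (h(P, c) = 7*(-1 + 27) = 7*26 = 182)
-34825 - h(-146, 1*7 - 1) = -34825 - 1*182 = -34825 - 182 = -35007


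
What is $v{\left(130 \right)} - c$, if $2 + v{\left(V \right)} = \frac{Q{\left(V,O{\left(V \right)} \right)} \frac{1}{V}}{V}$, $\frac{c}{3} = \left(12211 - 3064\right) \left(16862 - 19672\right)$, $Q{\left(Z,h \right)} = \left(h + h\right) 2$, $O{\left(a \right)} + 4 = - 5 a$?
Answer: $\frac{325786403146}{4225} \approx 7.7109 \cdot 10^{7}$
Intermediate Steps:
$O{\left(a \right)} = -4 - 5 a$
$Q{\left(Z,h \right)} = 4 h$ ($Q{\left(Z,h \right)} = 2 h 2 = 4 h$)
$c = -77109210$ ($c = 3 \left(12211 - 3064\right) \left(16862 - 19672\right) = 3 \cdot 9147 \left(-2810\right) = 3 \left(-25703070\right) = -77109210$)
$v{\left(V \right)} = -2 + \frac{-16 - 20 V}{V^{2}}$ ($v{\left(V \right)} = -2 + \frac{4 \left(-4 - 5 V\right) \frac{1}{V}}{V} = -2 + \frac{\left(-16 - 20 V\right) \frac{1}{V}}{V} = -2 + \frac{\frac{1}{V} \left(-16 - 20 V\right)}{V} = -2 + \frac{-16 - 20 V}{V^{2}}$)
$v{\left(130 \right)} - c = \left(-2 - \frac{20}{130} - \frac{16}{16900}\right) - -77109210 = \left(-2 - \frac{2}{13} - \frac{4}{4225}\right) + 77109210 = - \frac{9104}{4225} + 77109210 = \frac{325786403146}{4225}$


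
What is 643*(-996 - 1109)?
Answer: -1353515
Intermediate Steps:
643*(-996 - 1109) = 643*(-2105) = -1353515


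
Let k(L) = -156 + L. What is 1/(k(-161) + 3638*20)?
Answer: 1/72443 ≈ 1.3804e-5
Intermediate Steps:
1/(k(-161) + 3638*20) = 1/((-156 - 161) + 3638*20) = 1/(-317 + 72760) = 1/72443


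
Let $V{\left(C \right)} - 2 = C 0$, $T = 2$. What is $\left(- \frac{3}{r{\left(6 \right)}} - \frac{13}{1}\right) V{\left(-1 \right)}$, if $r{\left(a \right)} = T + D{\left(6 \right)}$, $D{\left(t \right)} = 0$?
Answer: $-29$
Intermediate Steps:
$V{\left(C \right)} = 2$ ($V{\left(C \right)} = 2 + C 0 = 2 + 0 = 2$)
$r{\left(a \right)} = 2$ ($r{\left(a \right)} = 2 + 0 = 2$)
$\left(- \frac{3}{r{\left(6 \right)}} - \frac{13}{1}\right) V{\left(-1 \right)} = \left(- \frac{3}{2} - \frac{13}{1}\right) 2 = \left(\left(-3\right) \frac{1}{2} - 13\right) 2 = \left(- \frac{3}{2} - 13\right) 2 = \left(- \frac{29}{2}\right) 2 = -29$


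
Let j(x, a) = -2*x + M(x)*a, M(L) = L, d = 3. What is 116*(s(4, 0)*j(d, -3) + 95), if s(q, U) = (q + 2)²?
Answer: -51620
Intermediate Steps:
j(x, a) = -2*x + a*x (j(x, a) = -2*x + x*a = -2*x + a*x)
s(q, U) = (2 + q)²
116*(s(4, 0)*j(d, -3) + 95) = 116*((2 + 4)²*(3*(-2 - 3)) + 95) = 116*(6²*(3*(-5)) + 95) = 116*(36*(-15) + 95) = 116*(-540 + 95) = 116*(-445) = -51620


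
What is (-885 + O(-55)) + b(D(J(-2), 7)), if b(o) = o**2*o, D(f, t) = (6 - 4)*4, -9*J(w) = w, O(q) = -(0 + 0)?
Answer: -373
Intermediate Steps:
O(q) = 0 (O(q) = -1*0 = 0)
J(w) = -w/9
D(f, t) = 8 (D(f, t) = 2*4 = 8)
b(o) = o**3
(-885 + O(-55)) + b(D(J(-2), 7)) = (-885 + 0) + 8**3 = -885 + 512 = -373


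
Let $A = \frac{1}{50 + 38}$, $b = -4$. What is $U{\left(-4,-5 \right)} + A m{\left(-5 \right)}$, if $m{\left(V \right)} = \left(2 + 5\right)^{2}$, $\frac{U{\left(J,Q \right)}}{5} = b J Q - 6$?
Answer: $- \frac{37791}{88} \approx -429.44$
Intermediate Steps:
$U{\left(J,Q \right)} = -30 - 20 J Q$ ($U{\left(J,Q \right)} = 5 \left(- 4 J Q - 6\right) = 5 \left(-6 - 4 J Q\right) = -30 - 20 J Q$)
$A = \frac{1}{88} \approx 0.011364$
$m{\left(V \right)} = 49$ ($m{\left(V \right)} = 7^{2} = 49$)
$U{\left(-4,-5 \right)} + A m{\left(-5 \right)} = \left(-30 - \left(-80\right) \left(-5\right)\right) + \frac{1}{88} \cdot 49 = \left(-30 - 400\right) + \frac{49}{88} = -430 + \frac{49}{88} = - \frac{37791}{88}$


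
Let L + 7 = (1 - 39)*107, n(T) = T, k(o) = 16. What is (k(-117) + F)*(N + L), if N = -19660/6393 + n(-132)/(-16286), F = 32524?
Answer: -6904750912551260/52058199 ≈ -1.3264e+8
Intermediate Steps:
N = -159669442/52058199 (N = -19660/6393 - 132/(-16286) = -19660*1/6393 - 132*(-1/16286) = -19660/6393 + 66/8143 = -159669442/52058199 ≈ -3.0671)
L = -4073 (L = -7 + (1 - 39)*107 = -7 - 38*107 = -7 - 4066 = -4073)
(k(-117) + F)*(N + L) = (16 + 32524)*(-159669442/52058199 - 4073) = 32540*(-212192713969/52058199) = -6904750912551260/52058199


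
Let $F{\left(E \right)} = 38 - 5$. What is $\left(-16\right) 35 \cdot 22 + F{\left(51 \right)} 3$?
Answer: $-12221$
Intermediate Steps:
$F{\left(E \right)} = 33$
$\left(-16\right) 35 \cdot 22 + F{\left(51 \right)} 3 = \left(-16\right) 35 \cdot 22 + 33 \cdot 3 = \left(-560\right) 22 + 99 = -12320 + 99 = -12221$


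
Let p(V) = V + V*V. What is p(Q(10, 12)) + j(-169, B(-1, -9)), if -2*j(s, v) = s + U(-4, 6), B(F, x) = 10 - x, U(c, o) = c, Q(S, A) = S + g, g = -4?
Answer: 257/2 ≈ 128.50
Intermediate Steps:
Q(S, A) = -4 + S (Q(S, A) = S - 4 = -4 + S)
j(s, v) = 2 - s/2 (j(s, v) = -(s - 4)/2 = -(-4 + s)/2 = 2 - s/2)
p(V) = V + V²
p(Q(10, 12)) + j(-169, B(-1, -9)) = (-4 + 10)*(1 + (-4 + 10)) + (2 - ½*(-169)) = 6*(1 + 6) + (2 + 169/2) = 6*7 + 173/2 = 42 + 173/2 = 257/2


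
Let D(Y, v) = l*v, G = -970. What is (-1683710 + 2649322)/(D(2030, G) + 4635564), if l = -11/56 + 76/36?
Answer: 243334224/1167694103 ≈ 0.20839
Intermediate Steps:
l = 965/504 (l = -11*1/56 + 76*(1/36) = -11/56 + 19/9 = 965/504 ≈ 1.9147)
D(Y, v) = 965*v/504
(-1683710 + 2649322)/(D(2030, G) + 4635564) = (-1683710 + 2649322)/((965/504)*(-970) + 4635564) = 965612/(-468025/252 + 4635564) = 965612/(1167694103/252) = 965612*(252/1167694103) = 243334224/1167694103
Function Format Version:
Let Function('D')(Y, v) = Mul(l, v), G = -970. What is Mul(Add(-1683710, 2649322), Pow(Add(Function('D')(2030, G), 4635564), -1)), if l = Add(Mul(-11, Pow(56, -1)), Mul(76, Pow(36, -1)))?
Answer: Rational(243334224, 1167694103) ≈ 0.20839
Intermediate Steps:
l = Rational(965, 504) (l = Add(Mul(-11, Rational(1, 56)), Mul(76, Rational(1, 36))) = Add(Rational(-11, 56), Rational(19, 9)) = Rational(965, 504) ≈ 1.9147)
Function('D')(Y, v) = Mul(Rational(965, 504), v)
Mul(Add(-1683710, 2649322), Pow(Add(Function('D')(2030, G), 4635564), -1)) = Mul(Add(-1683710, 2649322), Pow(Add(Mul(Rational(965, 504), -970), 4635564), -1)) = Mul(965612, Pow(Add(Rational(-468025, 252), 4635564), -1)) = Mul(965612, Pow(Rational(1167694103, 252), -1)) = Mul(965612, Rational(252, 1167694103)) = Rational(243334224, 1167694103)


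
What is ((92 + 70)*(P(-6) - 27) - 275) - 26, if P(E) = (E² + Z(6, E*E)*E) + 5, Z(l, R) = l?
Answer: -3865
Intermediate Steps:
P(E) = 5 + E² + 6*E (P(E) = (E² + 6*E) + 5 = 5 + E² + 6*E)
((92 + 70)*(P(-6) - 27) - 275) - 26 = ((92 + 70)*((5 + (-6)² + 6*(-6)) - 27) - 275) - 26 = (162*((5 + 36 - 36) - 27) - 275) - 26 = (162*(5 - 27) - 275) - 26 = (162*(-22) - 275) - 26 = (-3564 - 275) - 26 = -3839 - 26 = -3865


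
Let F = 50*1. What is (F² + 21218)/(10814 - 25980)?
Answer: -11859/7583 ≈ -1.5639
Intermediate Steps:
F = 50
(F² + 21218)/(10814 - 25980) = (50² + 21218)/(10814 - 25980) = (2500 + 21218)/(-15166) = 23718*(-1/15166) = -11859/7583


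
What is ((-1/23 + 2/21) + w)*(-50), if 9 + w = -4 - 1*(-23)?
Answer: -242750/483 ≈ -502.59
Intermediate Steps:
w = 10 (w = -9 + (-4 - 1*(-23)) = -9 + (-4 + 23) = -9 + 19 = 10)
((-1/23 + 2/21) + w)*(-50) = ((-1/23 + 2/21) + 10)*(-50) = (25/483 + 10)*(-50) = (4855/483)*(-50) = -242750/483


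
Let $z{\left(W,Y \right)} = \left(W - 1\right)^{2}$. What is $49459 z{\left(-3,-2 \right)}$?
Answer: $791344$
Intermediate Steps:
$z{\left(W,Y \right)} = \left(-1 + W\right)^{2}$
$49459 z{\left(-3,-2 \right)} = 49459 \left(-1 - 3\right)^{2} = 49459 \left(-4\right)^{2} = 49459 \cdot 16 = 791344$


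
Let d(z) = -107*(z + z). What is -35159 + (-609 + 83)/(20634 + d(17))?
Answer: -298781445/8498 ≈ -35159.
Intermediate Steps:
d(z) = -214*z
-35159 + (-609 + 83)/(20634 + d(17)) = -35159 + (-609 + 83)/(20634 - 214*17) = -35159 - 526/(20634 - 3638) = -35159 - 526/16996 = -35159 - 526*1/16996 = -35159 - 263/8498 = -298781445/8498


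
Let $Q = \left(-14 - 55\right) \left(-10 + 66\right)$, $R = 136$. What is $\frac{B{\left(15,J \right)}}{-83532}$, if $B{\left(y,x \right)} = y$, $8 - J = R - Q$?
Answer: $- \frac{5}{27844} \approx -0.00017957$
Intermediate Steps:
$Q = -3864$ ($Q = \left(-69\right) 56 = -3864$)
$J = -3992$ ($J = 8 - \left(136 - -3864\right) = 8 - \left(136 + 3864\right) = 8 - 4000 = -3992$)
$\frac{B{\left(15,J \right)}}{-83532} = \frac{15}{-83532} = 15 \left(- \frac{1}{83532}\right) = - \frac{5}{27844}$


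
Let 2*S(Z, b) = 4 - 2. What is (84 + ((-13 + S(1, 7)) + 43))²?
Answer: 13225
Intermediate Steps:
S(Z, b) = 1 (S(Z, b) = (4 - 2)/2 = (½)*2 = 1)
(84 + ((-13 + S(1, 7)) + 43))² = (84 + ((-13 + 1) + 43))² = (84 + (-12 + 43))² = (84 + 31)² = 115² = 13225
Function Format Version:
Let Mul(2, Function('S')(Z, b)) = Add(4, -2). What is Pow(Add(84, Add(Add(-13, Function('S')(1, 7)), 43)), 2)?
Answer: 13225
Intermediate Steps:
Function('S')(Z, b) = 1 (Function('S')(Z, b) = Mul(Rational(1, 2), Add(4, -2)) = Mul(Rational(1, 2), 2) = 1)
Pow(Add(84, Add(Add(-13, Function('S')(1, 7)), 43)), 2) = Pow(Add(84, Add(Add(-13, 1), 43)), 2) = Pow(Add(84, Add(-12, 43)), 2) = Pow(Add(84, 31), 2) = Pow(115, 2) = 13225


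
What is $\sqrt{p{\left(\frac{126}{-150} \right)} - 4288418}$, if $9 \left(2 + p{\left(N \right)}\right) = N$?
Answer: $\frac{i \sqrt{964894521}}{15} \approx 2070.9 i$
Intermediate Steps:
$p{\left(N \right)} = -2 + \frac{N}{9}$
$\sqrt{p{\left(\frac{126}{-150} \right)} - 4288418} = \sqrt{\left(-2 + \frac{126 \frac{1}{-150}}{9}\right) - 4288418} = \sqrt{\left(-2 + \frac{126 \left(- \frac{1}{150}\right)}{9}\right) - 4288418} = \sqrt{\left(-2 + \frac{1}{9} \left(- \frac{21}{25}\right)\right) - 4288418} = \sqrt{\left(-2 - \frac{7}{75}\right) - 4288418} = \sqrt{- \frac{157}{75} - 4288418} = \sqrt{- \frac{321631507}{75}} = \frac{i \sqrt{964894521}}{15}$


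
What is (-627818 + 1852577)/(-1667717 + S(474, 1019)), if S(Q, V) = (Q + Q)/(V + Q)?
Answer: -1828565187/2489900533 ≈ -0.73439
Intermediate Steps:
S(Q, V) = 2*Q/(Q + V) (S(Q, V) = (2*Q)/(Q + V) = 2*Q/(Q + V))
(-627818 + 1852577)/(-1667717 + S(474, 1019)) = (-627818 + 1852577)/(-1667717 + 2*474/(474 + 1019)) = 1224759/(-1667717 + 2*474/1493) = 1224759/(-1667717 + 2*474*(1/1493)) = 1224759/(-1667717 + 948/1493) = 1224759/(-2489900533/1493) = 1224759*(-1493/2489900533) = -1828565187/2489900533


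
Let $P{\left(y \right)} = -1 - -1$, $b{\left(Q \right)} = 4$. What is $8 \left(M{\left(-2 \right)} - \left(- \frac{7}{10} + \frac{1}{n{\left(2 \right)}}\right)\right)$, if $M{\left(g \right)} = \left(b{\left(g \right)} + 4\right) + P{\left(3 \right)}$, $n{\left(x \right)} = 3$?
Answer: $\frac{1004}{15} \approx 66.933$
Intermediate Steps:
$P{\left(y \right)} = 0$ ($P{\left(y \right)} = -1 + 1 = 0$)
$M{\left(g \right)} = 8$ ($M{\left(g \right)} = \left(4 + 4\right) + 0 = 8 + 0 = 8$)
$8 \left(M{\left(-2 \right)} - \left(- \frac{7}{10} + \frac{1}{n{\left(2 \right)}}\right)\right) = 8 \left(8 - \left(\frac{1}{3} - \frac{7}{10}\right)\right) = 8 \left(8 - - \frac{11}{30}\right) = 8 \left(8 + \left(\frac{7}{10} - \frac{1}{3}\right)\right) = 8 \left(8 + \frac{11}{30}\right) = 8 \cdot \frac{251}{30} = \frac{1004}{15}$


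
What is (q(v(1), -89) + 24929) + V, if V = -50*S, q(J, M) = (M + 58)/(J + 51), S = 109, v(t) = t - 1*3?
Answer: 954440/49 ≈ 19478.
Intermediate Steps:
v(t) = -3 + t (v(t) = t - 3 = -3 + t)
q(J, M) = (58 + M)/(51 + J)
V = -5450 (V = -50*109 = -5450)
(q(v(1), -89) + 24929) + V = ((58 - 89)/(51 + (-3 + 1)) + 24929) - 5450 = (-31/(51 - 2) + 24929) - 5450 = (-31/49 + 24929) - 5450 = 1221490/49 - 5450 = 954440/49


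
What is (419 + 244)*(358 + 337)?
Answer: 460785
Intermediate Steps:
(419 + 244)*(358 + 337) = 663*695 = 460785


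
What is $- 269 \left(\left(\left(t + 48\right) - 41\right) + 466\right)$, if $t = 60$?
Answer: $-143377$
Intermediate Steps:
$- 269 \left(\left(\left(t + 48\right) - 41\right) + 466\right) = - 269 \left(\left(\left(60 + 48\right) - 41\right) + 466\right) = - 269 \left(\left(108 - 41\right) + 466\right) = - 269 \left(67 + 466\right) = \left(-269\right) 533 = -143377$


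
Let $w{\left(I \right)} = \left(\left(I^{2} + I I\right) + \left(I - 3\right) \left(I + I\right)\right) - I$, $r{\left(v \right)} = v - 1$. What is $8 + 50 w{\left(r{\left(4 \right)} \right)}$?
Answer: $758$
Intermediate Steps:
$r{\left(v \right)} = -1 + v$
$w{\left(I \right)} = - I + 2 I^{2} + 2 I \left(-3 + I\right)$ ($w{\left(I \right)} = \left(\left(I^{2} + I^{2}\right) + \left(-3 + I\right) 2 I\right) - I = \left(2 I^{2} + 2 I \left(-3 + I\right)\right) - I = - I + 2 I^{2} + 2 I \left(-3 + I\right)$)
$8 + 50 w{\left(r{\left(4 \right)} \right)} = 8 + 50 \left(-1 + 4\right) \left(-7 + 4 \left(-1 + 4\right)\right) = 8 + 50 \cdot 3 \left(-7 + 4 \cdot 3\right) = 8 + 50 \cdot 3 \left(-7 + 12\right) = 8 + 50 \cdot 3 \cdot 5 = 8 + 50 \cdot 15 = 8 + 750 = 758$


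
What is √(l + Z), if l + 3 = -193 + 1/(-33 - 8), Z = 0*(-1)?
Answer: 3*I*√36613/41 ≈ 14.001*I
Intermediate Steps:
Z = 0
l = -8037/41 (l = -3 + (-193 + 1/(-33 - 8)) = -3 + (-193 + 1/(-41)) = -3 + (-193 - 1/41) = -3 - 7914/41 = -8037/41 ≈ -196.02)
√(l + Z) = √(-8037/41 + 0) = √(-8037/41) = 3*I*√36613/41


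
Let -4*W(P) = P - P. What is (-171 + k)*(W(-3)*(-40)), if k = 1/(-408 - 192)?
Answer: 0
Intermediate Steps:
W(P) = 0 (W(P) = -(P - P)/4 = -¼*0 = 0)
k = -1/600 (k = 1/(-600) = -1/600 ≈ -0.0016667)
(-171 + k)*(W(-3)*(-40)) = (-171 - 1/600)*(0*(-40)) = -102601/600*0 = 0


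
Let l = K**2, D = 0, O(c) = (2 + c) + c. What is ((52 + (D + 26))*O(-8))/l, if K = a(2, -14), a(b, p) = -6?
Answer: -91/3 ≈ -30.333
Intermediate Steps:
O(c) = 2 + 2*c
K = -6
l = 36 (l = (-6)**2 = 36)
((52 + (D + 26))*O(-8))/l = ((52 + (0 + 26))*(2 + 2*(-8)))/36 = ((52 + 26)*(2 - 16))*(1/36) = (78*(-14))*(1/36) = -1092*1/36 = -91/3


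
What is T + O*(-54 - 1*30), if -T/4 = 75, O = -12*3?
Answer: 2724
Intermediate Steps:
O = -36
T = -300 (T = -4*75 = -300)
T + O*(-54 - 1*30) = -300 - 36*(-54 - 1*30) = -300 - 36*(-54 - 30) = -300 - 36*(-84) = -300 + 3024 = 2724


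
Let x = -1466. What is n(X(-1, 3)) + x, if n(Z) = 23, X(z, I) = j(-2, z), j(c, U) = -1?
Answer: -1443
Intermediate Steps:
X(z, I) = -1
n(X(-1, 3)) + x = 23 - 1466 = -1443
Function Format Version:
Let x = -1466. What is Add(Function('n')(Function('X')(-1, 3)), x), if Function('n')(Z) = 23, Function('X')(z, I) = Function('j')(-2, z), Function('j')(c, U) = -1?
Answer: -1443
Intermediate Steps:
Function('X')(z, I) = -1
Add(Function('n')(Function('X')(-1, 3)), x) = Add(23, -1466) = -1443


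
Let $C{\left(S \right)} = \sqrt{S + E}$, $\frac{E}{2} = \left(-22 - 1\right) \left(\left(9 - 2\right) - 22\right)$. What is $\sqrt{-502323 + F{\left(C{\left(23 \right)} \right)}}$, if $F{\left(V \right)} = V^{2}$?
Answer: $i \sqrt{501610} \approx 708.24 i$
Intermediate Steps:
$E = 690$ ($E = 2 \left(-22 - 1\right) \left(\left(9 - 2\right) - 22\right) = 2 \left(- 23 \left(\left(9 - 2\right) - 22\right)\right) = 2 \left(- 23 \left(7 - 22\right)\right) = 2 \left(\left(-23\right) \left(-15\right)\right) = 2 \cdot 345 = 690$)
$C{\left(S \right)} = \sqrt{690 + S}$ ($C{\left(S \right)} = \sqrt{S + 690} = \sqrt{690 + S}$)
$\sqrt{-502323 + F{\left(C{\left(23 \right)} \right)}} = \sqrt{-502323 + \left(\sqrt{690 + 23}\right)^{2}} = \sqrt{-502323 + \left(\sqrt{713}\right)^{2}} = \sqrt{-502323 + 713} = \sqrt{-501610} = i \sqrt{501610}$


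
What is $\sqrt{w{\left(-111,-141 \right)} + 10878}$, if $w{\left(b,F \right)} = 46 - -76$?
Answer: $10 \sqrt{110} \approx 104.88$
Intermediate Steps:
$w{\left(b,F \right)} = 122$ ($w{\left(b,F \right)} = 46 + 76 = 122$)
$\sqrt{w{\left(-111,-141 \right)} + 10878} = \sqrt{122 + 10878} = \sqrt{11000} = 10 \sqrt{110}$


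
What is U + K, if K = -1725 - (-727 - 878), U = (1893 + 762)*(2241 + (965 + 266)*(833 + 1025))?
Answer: 6078460425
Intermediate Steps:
U = 6078460545 (U = 2655*(2241 + 1231*1858) = 2655*(2241 + 2287198) = 2655*2289439 = 6078460545)
K = -120 (K = -1725 - 1*(-1605) = -1725 + 1605 = -120)
U + K = 6078460545 - 120 = 6078460425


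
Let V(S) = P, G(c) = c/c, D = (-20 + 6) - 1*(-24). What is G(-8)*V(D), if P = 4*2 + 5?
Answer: 13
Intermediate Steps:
D = 10 (D = -14 + 24 = 10)
G(c) = 1
P = 13 (P = 8 + 5 = 13)
V(S) = 13
G(-8)*V(D) = 1*13 = 13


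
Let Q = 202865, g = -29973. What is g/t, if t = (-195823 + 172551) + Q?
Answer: -29973/179593 ≈ -0.16689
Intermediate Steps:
t = 179593 (t = (-195823 + 172551) + 202865 = -23272 + 202865 = 179593)
g/t = -29973/179593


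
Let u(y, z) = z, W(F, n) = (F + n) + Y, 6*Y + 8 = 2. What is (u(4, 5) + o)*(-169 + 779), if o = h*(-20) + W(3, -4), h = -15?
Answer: 184830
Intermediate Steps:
Y = -1 (Y = -4/3 + (1/6)*2 = -4/3 + 1/3 = -1)
W(F, n) = -1 + F + n (W(F, n) = (F + n) - 1 = -1 + F + n)
o = 298 (o = -15*(-20) + (-1 + 3 - 4) = 300 - 2 = 298)
(u(4, 5) + o)*(-169 + 779) = (5 + 298)*(-169 + 779) = 303*610 = 184830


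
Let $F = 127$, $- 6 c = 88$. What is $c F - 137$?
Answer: $- \frac{5999}{3} \approx -1999.7$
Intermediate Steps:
$c = - \frac{44}{3}$ ($c = \left(- \frac{1}{6}\right) 88 = - \frac{44}{3} \approx -14.667$)
$c F - 137 = \left(- \frac{44}{3}\right) 127 - 137 = - \frac{5588}{3} - 137 = - \frac{5999}{3}$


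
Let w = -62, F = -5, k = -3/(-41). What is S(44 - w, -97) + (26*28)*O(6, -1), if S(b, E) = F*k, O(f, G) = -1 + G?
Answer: -59711/41 ≈ -1456.4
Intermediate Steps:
k = 3/41 (k = -3*(-1/41) = 3/41 ≈ 0.073171)
S(b, E) = -15/41 (S(b, E) = -5*3/41 = -15/41)
S(44 - w, -97) + (26*28)*O(6, -1) = -15/41 + (26*28)*(-1 - 1) = -15/41 + 728*(-2) = -15/41 - 1456 = -59711/41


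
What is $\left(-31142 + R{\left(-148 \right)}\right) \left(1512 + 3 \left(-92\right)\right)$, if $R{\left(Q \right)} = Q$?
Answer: $-38674440$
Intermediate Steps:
$\left(-31142 + R{\left(-148 \right)}\right) \left(1512 + 3 \left(-92\right)\right) = \left(-31142 - 148\right) \left(1512 + 3 \left(-92\right)\right) = - 31290 \left(1512 - 276\right) = \left(-31290\right) 1236 = -38674440$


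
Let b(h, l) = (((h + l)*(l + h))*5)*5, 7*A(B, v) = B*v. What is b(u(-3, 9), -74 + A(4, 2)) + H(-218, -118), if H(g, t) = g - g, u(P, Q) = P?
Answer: 7049025/49 ≈ 1.4386e+5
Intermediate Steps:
H(g, t) = 0
A(B, v) = B*v/7 (A(B, v) = (B*v)/7 = B*v/7)
b(h, l) = 25*(h + l)² (b(h, l) = (((h + l)*(h + l))*5)*5 = ((h + l)²*5)*5 = (5*(h + l)²)*5 = 25*(h + l)²)
b(u(-3, 9), -74 + A(4, 2)) + H(-218, -118) = 25*(-3 + (-74 + (⅐)*4*2))² + 0 = 25*(-3 + (-74 + 8/7))² + 0 = 25*(-3 - 510/7)² + 0 = 25*(-531/7)² + 0 = 25*(281961/49) + 0 = 7049025/49 + 0 = 7049025/49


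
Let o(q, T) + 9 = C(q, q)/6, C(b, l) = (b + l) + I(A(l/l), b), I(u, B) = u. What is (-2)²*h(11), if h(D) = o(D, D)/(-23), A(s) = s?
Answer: 62/69 ≈ 0.89855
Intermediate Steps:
C(b, l) = 1 + b + l (C(b, l) = (b + l) + l/l = (b + l) + 1 = 1 + b + l)
o(q, T) = -53/6 + q/3 (o(q, T) = -9 + (1 + q + q)/6 = -9 + (1 + 2*q)*(⅙) = -9 + (⅙ + q/3) = -53/6 + q/3)
h(D) = 53/138 - D/69 (h(D) = (-53/6 + D/3)/(-23) = (-53/6 + D/3)*(-1/23) = 53/138 - D/69)
(-2)²*h(11) = (-2)²*(53/138 - 1/69*11) = 4*(53/138 - 11/69) = 4*(31/138) = 62/69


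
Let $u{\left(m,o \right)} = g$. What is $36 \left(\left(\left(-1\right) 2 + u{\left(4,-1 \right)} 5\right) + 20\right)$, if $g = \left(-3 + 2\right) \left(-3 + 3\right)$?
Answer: $648$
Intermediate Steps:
$g = 0$ ($g = \left(-1\right) 0 = 0$)
$u{\left(m,o \right)} = 0$
$36 \left(\left(\left(-1\right) 2 + u{\left(4,-1 \right)} 5\right) + 20\right) = 36 \left(\left(\left(-1\right) 2 + 0 \cdot 5\right) + 20\right) = 36 \left(\left(-2 + 0\right) + 20\right) = 36 \left(-2 + 20\right) = 36 \cdot 18 = 648$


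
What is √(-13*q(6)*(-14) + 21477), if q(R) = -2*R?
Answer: √19293 ≈ 138.90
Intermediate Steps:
√(-13*q(6)*(-14) + 21477) = √(-(-26)*6*(-14) + 21477) = √(-13*(-12)*(-14) + 21477) = √(156*(-14) + 21477) = √(-2184 + 21477) = √19293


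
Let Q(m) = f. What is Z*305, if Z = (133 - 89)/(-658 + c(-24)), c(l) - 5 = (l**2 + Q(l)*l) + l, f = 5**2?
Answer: -13420/701 ≈ -19.144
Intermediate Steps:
f = 25
Q(m) = 25
c(l) = 5 + l**2 + 26*l (c(l) = 5 + ((l**2 + 25*l) + l) = 5 + (l**2 + 26*l) = 5 + l**2 + 26*l)
Z = -44/701 (Z = (133 - 89)/(-658 + (5 + (-24)**2 + 26*(-24))) = 44/(-658 + (5 + 576 - 624)) = 44/(-658 - 43) = 44/(-701) = 44*(-1/701) = -44/701 ≈ -0.062768)
Z*305 = -44/701*305 = -13420/701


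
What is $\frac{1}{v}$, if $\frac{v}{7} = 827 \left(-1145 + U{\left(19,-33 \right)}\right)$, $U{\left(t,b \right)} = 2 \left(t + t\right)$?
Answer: $- \frac{1}{6188441} \approx -1.6159 \cdot 10^{-7}$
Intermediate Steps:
$U{\left(t,b \right)} = 4 t$ ($U{\left(t,b \right)} = 2 \cdot 2 t = 4 t$)
$v = -6188441$ ($v = 7 \cdot 827 \left(-1145 + 4 \cdot 19\right) = 7 \cdot 827 \left(-1145 + 76\right) = 7 \cdot 827 \left(-1069\right) = 7 \left(-884063\right) = -6188441$)
$\frac{1}{v} = \frac{1}{-6188441} = - \frac{1}{6188441}$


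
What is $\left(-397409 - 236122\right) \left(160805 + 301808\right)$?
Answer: $-293079676503$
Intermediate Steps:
$\left(-397409 - 236122\right) \left(160805 + 301808\right) = \left(-633531\right) 462613 = -293079676503$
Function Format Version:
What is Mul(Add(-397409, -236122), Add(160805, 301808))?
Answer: -293079676503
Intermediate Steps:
Mul(Add(-397409, -236122), Add(160805, 301808)) = Mul(-633531, 462613) = -293079676503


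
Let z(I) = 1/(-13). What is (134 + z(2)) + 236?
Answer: 4809/13 ≈ 369.92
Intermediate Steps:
z(I) = -1/13
(134 + z(2)) + 236 = (134 - 1/13) + 236 = 1741/13 + 236 = 4809/13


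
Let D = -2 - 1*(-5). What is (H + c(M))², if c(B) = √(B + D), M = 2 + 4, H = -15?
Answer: 144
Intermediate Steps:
D = 3 (D = -2 + 5 = 3)
M = 6
c(B) = √(3 + B) (c(B) = √(B + 3) = √(3 + B))
(H + c(M))² = (-15 + √(3 + 6))² = (-15 + √9)² = (-15 + 3)² = (-12)² = 144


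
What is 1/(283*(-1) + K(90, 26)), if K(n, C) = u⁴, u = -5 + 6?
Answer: -1/282 ≈ -0.0035461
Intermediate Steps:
u = 1
K(n, C) = 1 (K(n, C) = 1⁴ = 1)
1/(283*(-1) + K(90, 26)) = 1/(283*(-1) + 1) = 1/(-283 + 1) = 1/(-282) = -1/282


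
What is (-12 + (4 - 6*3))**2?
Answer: 676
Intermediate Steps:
(-12 + (4 - 6*3))**2 = (-12 + (4 - 18))**2 = (-12 - 14)**2 = (-26)**2 = 676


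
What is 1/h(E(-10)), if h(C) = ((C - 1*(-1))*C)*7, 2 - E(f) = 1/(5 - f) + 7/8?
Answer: 14400/219583 ≈ 0.065579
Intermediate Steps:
E(f) = 9/8 - 1/(5 - f) (E(f) = 2 - (1/(5 - f) + 7/8) = 2 - (7/8 + 1/(5 - f)) = 2 + (-7/8 - 1/(5 - f)) = 9/8 - 1/(5 - f))
h(C) = 7*C*(1 + C) (h(C) = ((C + 1)*C)*7 = ((1 + C)*C)*7 = (C*(1 + C))*7 = 7*C*(1 + C))
1/h(E(-10)) = 1/(7*((-37 + 9*(-10))/(8*(-5 - 10)))*(1 + (-37 + 9*(-10))/(8*(-5 - 10)))) = 1/(7*((⅛)*(-37 - 90)/(-15))*(1 + (⅛)*(-37 - 90)/(-15))) = 1/(7*((⅛)*(-1/15)*(-127))*(1 + (⅛)*(-1/15)*(-127))) = 1/(7*(127/120)*(1 + 127/120)) = 1/(7*(127/120)*(247/120)) = 1/(219583/14400) = 14400/219583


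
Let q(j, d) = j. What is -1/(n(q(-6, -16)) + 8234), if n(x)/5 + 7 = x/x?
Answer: -1/8204 ≈ -0.00012189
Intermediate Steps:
n(x) = -30 (n(x) = -35 + 5*(x/x) = -35 + 5*1 = -35 + 5 = -30)
-1/(n(q(-6, -16)) + 8234) = -1/(-30 + 8234) = -1/8204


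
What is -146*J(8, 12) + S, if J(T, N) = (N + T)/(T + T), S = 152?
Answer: -61/2 ≈ -30.500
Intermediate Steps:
J(T, N) = (N + T)/(2*T) (J(T, N) = (N + T)/((2*T)) = (N + T)*(1/(2*T)) = (N + T)/(2*T))
-146*J(8, 12) + S = -73*(12 + 8)/8 + 152 = -73*20/8 + 152 = -146*5/4 + 152 = -365/2 + 152 = -61/2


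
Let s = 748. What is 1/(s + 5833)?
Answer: 1/6581 ≈ 0.00015195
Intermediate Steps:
1/(s + 5833) = 1/(748 + 5833) = 1/6581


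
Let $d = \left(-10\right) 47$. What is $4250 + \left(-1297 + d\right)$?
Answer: $2483$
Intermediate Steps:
$d = -470$
$4250 + \left(-1297 + d\right) = 4250 - 1767 = 2483$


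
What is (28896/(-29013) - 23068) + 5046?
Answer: -174300394/9671 ≈ -18023.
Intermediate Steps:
(28896/(-29013) - 23068) + 5046 = (28896*(-1/29013) - 23068) + 5046 = (-9632/9671 - 23068) + 5046 = -223100260/9671 + 5046 = -174300394/9671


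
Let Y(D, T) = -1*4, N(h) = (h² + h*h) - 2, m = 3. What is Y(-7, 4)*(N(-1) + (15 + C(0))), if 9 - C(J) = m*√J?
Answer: -96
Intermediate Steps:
N(h) = -2 + 2*h² (N(h) = (h² + h²) - 2 = 2*h² - 2 = -2 + 2*h²)
Y(D, T) = -4
C(J) = 9 - 3*√J
Y(-7, 4)*(N(-1) + (15 + C(0))) = -4*((-2 + 2*(-1)²) + (15 + (9 - 3*√0))) = -4*((-2 + 2*1) + (15 + (9 - 3*0))) = -4*((-2 + 2) + (15 + (9 + 0))) = -4*(0 + (15 + 9)) = -4*(0 + 24) = -4*24 = -96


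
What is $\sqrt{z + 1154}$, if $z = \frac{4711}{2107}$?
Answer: $\frac{\sqrt{104756127}}{301} \approx 34.003$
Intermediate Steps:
$z = \frac{673}{301}$ ($z = 4711 \cdot \frac{1}{2107} = \frac{673}{301} \approx 2.2359$)
$\sqrt{z + 1154} = \sqrt{\frac{673}{301} + 1154} = \sqrt{\frac{348027}{301}} = \frac{\sqrt{104756127}}{301}$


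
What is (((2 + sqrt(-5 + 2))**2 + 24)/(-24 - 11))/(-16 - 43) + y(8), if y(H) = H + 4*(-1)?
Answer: 1657/413 + 4*I*sqrt(3)/2065 ≈ 4.0121 + 0.0033551*I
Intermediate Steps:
y(H) = -4 + H (y(H) = H - 4 = -4 + H)
(((2 + sqrt(-5 + 2))**2 + 24)/(-24 - 11))/(-16 - 43) + y(8) = (((2 + sqrt(-5 + 2))**2 + 24)/(-24 - 11))/(-16 - 43) + (-4 + 8) = (((2 + sqrt(-3))**2 + 24)/(-35))/(-59) + 4 = (((2 + I*sqrt(3))**2 + 24)*(-1/35))*(-1/59) + 4 = ((24 + (2 + I*sqrt(3))**2)*(-1/35))*(-1/59) + 4 = (-24/35 - (2 + I*sqrt(3))**2/35)*(-1/59) + 4 = (24/2065 + (2 + I*sqrt(3))**2/2065) + 4 = 8284/2065 + (2 + I*sqrt(3))**2/2065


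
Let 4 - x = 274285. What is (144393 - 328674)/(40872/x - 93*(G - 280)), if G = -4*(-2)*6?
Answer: -16848258987/1972615328 ≈ -8.5411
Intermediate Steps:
G = 48 (G = 8*6 = 48)
x = -274281 (x = 4 - 1*274285 = 4 - 274285 = -274281)
(144393 - 328674)/(40872/x - 93*(G - 280)) = (144393 - 328674)/(40872/(-274281) - 93*(48 - 280)) = -184281/(40872*(-1/274281) - 93*(-232)) = -184281/(-13624/91427 + 21576) = -184281/1972615328/91427 = -184281*91427/1972615328 = -16848258987/1972615328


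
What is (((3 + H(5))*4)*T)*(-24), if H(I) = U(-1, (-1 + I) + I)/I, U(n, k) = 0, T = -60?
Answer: 17280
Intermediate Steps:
H(I) = 0 (H(I) = 0/I = 0)
(((3 + H(5))*4)*T)*(-24) = (((3 + 0)*4)*(-60))*(-24) = ((3*4)*(-60))*(-24) = (12*(-60))*(-24) = -720*(-24) = 17280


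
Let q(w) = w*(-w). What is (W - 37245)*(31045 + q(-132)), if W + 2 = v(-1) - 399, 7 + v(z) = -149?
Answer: -514901042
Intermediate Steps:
v(z) = -156 (v(z) = -7 - 149 = -156)
q(w) = -w**2
W = -557 (W = -2 + (-156 - 399) = -2 - 555 = -557)
(W - 37245)*(31045 + q(-132)) = (-557 - 37245)*(31045 - 1*(-132)**2) = -37802*(31045 - 1*17424) = -37802*(31045 - 17424) = -37802*13621 = -514901042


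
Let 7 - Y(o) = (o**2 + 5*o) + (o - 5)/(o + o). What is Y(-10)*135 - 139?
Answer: -24181/4 ≈ -6045.3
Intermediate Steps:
Y(o) = 7 - o**2 - 5*o - (-5 + o)/(2*o) (Y(o) = 7 - ((o**2 + 5*o) + (o - 5)/(o + o)) = 7 - ((o**2 + 5*o) + (-5 + o)/((2*o))) = 7 - ((o**2 + 5*o) + (-5 + o)*(1/(2*o))) = 7 - ((o**2 + 5*o) + (-5 + o)/(2*o)) = 7 - (o**2 + 5*o + (-5 + o)/(2*o)) = 7 + (-o**2 - 5*o - (-5 + o)/(2*o)) = 7 - o**2 - 5*o - (-5 + o)/(2*o))
Y(-10)*135 - 139 = (13/2 - 1*(-10)**2 - 5*(-10) + (5/2)/(-10))*135 - 139 = (13/2 - 1*100 + 50 + (5/2)*(-1/10))*135 - 139 = (13/2 - 100 + 50 - 1/4)*135 - 139 = -175/4*135 - 139 = -23625/4 - 139 = -24181/4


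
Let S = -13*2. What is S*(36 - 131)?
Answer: 2470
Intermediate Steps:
S = -26
S*(36 - 131) = -26*(36 - 131) = -26*(-95) = 2470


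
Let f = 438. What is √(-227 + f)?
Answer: √211 ≈ 14.526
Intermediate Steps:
√(-227 + f) = √(-227 + 438) = √211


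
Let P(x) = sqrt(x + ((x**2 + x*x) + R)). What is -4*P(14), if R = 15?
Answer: -4*sqrt(421) ≈ -82.073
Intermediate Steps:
P(x) = sqrt(15 + x + 2*x**2) (P(x) = sqrt(x + ((x**2 + x*x) + 15)) = sqrt(x + ((x**2 + x**2) + 15)) = sqrt(x + (2*x**2 + 15)) = sqrt(x + (15 + 2*x**2)) = sqrt(15 + x + 2*x**2))
-4*P(14) = -4*sqrt(15 + 14 + 2*14**2) = -4*sqrt(15 + 14 + 2*196) = -4*sqrt(15 + 14 + 392) = -4*sqrt(421)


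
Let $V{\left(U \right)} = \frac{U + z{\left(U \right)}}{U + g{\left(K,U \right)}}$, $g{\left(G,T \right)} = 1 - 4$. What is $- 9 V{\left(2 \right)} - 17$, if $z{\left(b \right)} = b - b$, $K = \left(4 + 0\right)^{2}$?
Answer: $1$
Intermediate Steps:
$K = 16$ ($K = 4^{2} = 16$)
$g{\left(G,T \right)} = -3$ ($g{\left(G,T \right)} = 1 - 4 = -3$)
$z{\left(b \right)} = 0$
$V{\left(U \right)} = \frac{U}{-3 + U}$ ($V{\left(U \right)} = \frac{U + 0}{U - 3} = \frac{U}{-3 + U}$)
$- 9 V{\left(2 \right)} - 17 = - 9 \frac{2}{-3 + 2} - 17 = - 9 \frac{2}{-1} - 17 = - 9 \cdot 2 \left(-1\right) - 17 = \left(-9\right) \left(-2\right) - 17 = 18 - 17 = 1$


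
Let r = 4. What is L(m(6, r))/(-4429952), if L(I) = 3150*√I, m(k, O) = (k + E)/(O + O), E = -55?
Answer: -11025*I*√2/8859904 ≈ -0.0017598*I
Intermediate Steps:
m(k, O) = (-55 + k)/(2*O) (m(k, O) = (k - 55)/(O + O) = (-55 + k)/((2*O)) = (-55 + k)*(1/(2*O)) = (-55 + k)/(2*O))
L(m(6, r))/(-4429952) = (3150*√((½)*(-55 + 6)/4))/(-4429952) = (3150*√((½)*(¼)*(-49)))*(-1/4429952) = (3150*√(-49/8))*(-1/4429952) = (3150*(7*I*√2/4))*(-1/4429952) = (11025*I*√2/2)*(-1/4429952) = -11025*I*√2/8859904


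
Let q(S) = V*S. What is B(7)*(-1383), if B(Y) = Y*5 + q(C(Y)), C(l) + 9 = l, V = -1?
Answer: -51171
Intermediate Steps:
C(l) = -9 + l
q(S) = -S
B(Y) = 9 + 4*Y (B(Y) = Y*5 - (-9 + Y) = 5*Y + (9 - Y) = 9 + 4*Y)
B(7)*(-1383) = (9 + 4*7)*(-1383) = (9 + 28)*(-1383) = 37*(-1383) = -51171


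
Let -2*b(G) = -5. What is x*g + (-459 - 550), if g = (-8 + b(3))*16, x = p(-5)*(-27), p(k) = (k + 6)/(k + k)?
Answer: -6233/5 ≈ -1246.6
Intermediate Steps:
p(k) = (6 + k)/(2*k) (p(k) = (6 + k)/((2*k)) = (6 + k)*(1/(2*k)) = (6 + k)/(2*k))
x = 27/10 (x = ((½)*(6 - 5)/(-5))*(-27) = ((½)*(-⅕)*1)*(-27) = -⅒*(-27) = 27/10 ≈ 2.7000)
b(G) = 5/2 (b(G) = -½*(-5) = 5/2)
g = -88 (g = (-8 + 5/2)*16 = -11/2*16 = -88)
x*g + (-459 - 550) = (27/10)*(-88) + (-459 - 550) = -1188/5 - 1009 = -6233/5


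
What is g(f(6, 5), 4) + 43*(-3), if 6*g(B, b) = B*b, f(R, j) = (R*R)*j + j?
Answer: -17/3 ≈ -5.6667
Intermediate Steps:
f(R, j) = j + j*R² (f(R, j) = R²*j + j = j*R² + j = j + j*R²)
g(B, b) = B*b/6 (g(B, b) = (B*b)/6 = B*b/6)
g(f(6, 5), 4) + 43*(-3) = (⅙)*(5*(1 + 6²))*4 + 43*(-3) = (⅙)*(5*(1 + 36))*4 - 129 = (⅙)*(5*37)*4 - 129 = (⅙)*185*4 - 129 = 370/3 - 129 = -17/3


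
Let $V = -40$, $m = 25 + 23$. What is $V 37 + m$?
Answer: $-1432$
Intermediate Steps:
$m = 48$
$V 37 + m = \left(-40\right) 37 + 48 = -1480 + 48 = -1432$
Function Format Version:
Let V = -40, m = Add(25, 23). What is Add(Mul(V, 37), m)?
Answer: -1432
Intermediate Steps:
m = 48
Add(Mul(V, 37), m) = Add(Mul(-40, 37), 48) = Add(-1480, 48) = -1432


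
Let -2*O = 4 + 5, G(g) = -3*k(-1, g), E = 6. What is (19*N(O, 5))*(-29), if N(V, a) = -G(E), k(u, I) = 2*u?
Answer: 3306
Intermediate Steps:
G(g) = 6 (G(g) = -6*(-1) = -3*(-2) = 6)
O = -9/2 (O = -(4 + 5)/2 = -½*9 = -9/2 ≈ -4.5000)
N(V, a) = -6 (N(V, a) = -1*6 = -6)
(19*N(O, 5))*(-29) = (19*(-6))*(-29) = -114*(-29) = 3306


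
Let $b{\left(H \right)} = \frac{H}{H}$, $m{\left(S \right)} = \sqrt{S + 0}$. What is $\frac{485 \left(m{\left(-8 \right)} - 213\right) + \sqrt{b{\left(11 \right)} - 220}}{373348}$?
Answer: $- \frac{103305}{373348} + \frac{i \sqrt{219}}{373348} + \frac{485 i \sqrt{2}}{186674} \approx -0.2767 + 0.0037139 i$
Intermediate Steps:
$m{\left(S \right)} = \sqrt{S}$
$b{\left(H \right)} = 1$
$\frac{485 \left(m{\left(-8 \right)} - 213\right) + \sqrt{b{\left(11 \right)} - 220}}{373348} = \frac{485 \left(\sqrt{-8} - 213\right) + \sqrt{1 - 220}}{373348} = \left(485 \left(2 i \sqrt{2} - 213\right) + \sqrt{-219}\right) \frac{1}{373348} = \left(485 \left(-213 + 2 i \sqrt{2}\right) + i \sqrt{219}\right) \frac{1}{373348} = \left(\left(-103305 + 970 i \sqrt{2}\right) + i \sqrt{219}\right) \frac{1}{373348} = \left(-103305 + i \sqrt{219} + 970 i \sqrt{2}\right) \frac{1}{373348} = - \frac{103305}{373348} + \frac{i \sqrt{219}}{373348} + \frac{485 i \sqrt{2}}{186674}$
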